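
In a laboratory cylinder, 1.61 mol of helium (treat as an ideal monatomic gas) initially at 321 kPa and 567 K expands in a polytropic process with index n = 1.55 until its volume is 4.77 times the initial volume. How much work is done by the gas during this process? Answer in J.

7960 J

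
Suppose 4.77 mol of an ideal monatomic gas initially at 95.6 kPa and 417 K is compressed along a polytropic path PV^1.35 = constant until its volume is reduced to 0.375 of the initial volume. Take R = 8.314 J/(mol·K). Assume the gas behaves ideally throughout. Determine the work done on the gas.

19400 J

V₁ = nRT₁/P₁ = 4.77×8.314×417/95.6 = 173 L.
Polytropic n=1.35: T₂ = T₁(V₁/V₂)^(n−1) = 417×(2.67)^0.35 = 588 K; P₂ = P₁(V₁/V₂)^n = 359 kPa.
W = (P₁V₁−P₂V₂)/(n−1) = (95.6×173−359×64.9)/0.35 = -19400 J.
Work done on the gas = −W_by = 19400 J.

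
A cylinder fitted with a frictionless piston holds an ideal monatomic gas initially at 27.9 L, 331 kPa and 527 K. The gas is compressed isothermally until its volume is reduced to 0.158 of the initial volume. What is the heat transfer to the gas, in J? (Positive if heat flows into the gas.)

n = P₁V₁/(RT₁) = 331×27.9/(8.314×527) = 2.11 mol.
Isothermal: T stays 527 K; PV = const ⇒ V₂ = 4.41 L, P₂ = 2090 kPa.
ΔU = 0 (ideal gas, T constant).
W = nRT ln(V₂/V₁) = 2.11×8.314×527×ln(0.158) = -17000 J.
Q = ΔU + W = -17000 J.

-17000 J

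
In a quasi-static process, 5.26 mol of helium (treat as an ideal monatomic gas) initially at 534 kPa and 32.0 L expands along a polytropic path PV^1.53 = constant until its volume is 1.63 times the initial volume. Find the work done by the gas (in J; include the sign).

7360 J

T₁ = P₁V₁/(nR) = 534×32.0/(5.26×8.314) = 391 K.
Polytropic n=1.53: T₂ = T₁(V₁/V₂)^(n−1) = 391×(0.613)^0.53 = 302 K; P₂ = P₁(V₁/V₂)^n = 253 kPa.
W = (P₁V₁−P₂V₂)/(n−1) = (534×32.0−253×52.2)/0.53 = 7360 J.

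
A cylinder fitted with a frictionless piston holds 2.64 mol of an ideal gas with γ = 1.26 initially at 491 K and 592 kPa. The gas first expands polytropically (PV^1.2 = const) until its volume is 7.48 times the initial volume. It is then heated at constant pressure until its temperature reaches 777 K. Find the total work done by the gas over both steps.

V₁ = nRT₁/P₁ = 2.64×8.314×491/592 = 18.2 L.
Step 1 — Polytropic n=1.2: T₂ = T₁(V₁/V₂)^(n−1) = 491×(0.134)^0.20 = 328 K; P₂ = P₁(V₁/V₂)^n = 52.9 kPa.
W = (P₁V₁−P₂V₂)/(n−1) = (592×18.2−52.9×136)/0.20 = 17900 J.
ΔU = nCvΔT = 2.64×32.0×(328−491) = -13700 J.
Q = ΔU + W = 4120 J.
State after step 1: P = 52.9 kPa, V = 136 L, T = 328 K.
Step 2 — Isobaric: P stays 52.9 kPa; V/T = const ⇒ T₂ = 777 K, V₂ = 322 L.
W = PΔV = 52.9×(322−136) kPa·L = 9850 J.
ΔU = nCvΔT = 2.64×32.0×(777−328) = 37900 J.
Q = ΔU + W = nCpΔT = 47700 J.
Net over both steps: W = 27700 J, Q = 51800 J, ΔU = 24100 J.

27700 J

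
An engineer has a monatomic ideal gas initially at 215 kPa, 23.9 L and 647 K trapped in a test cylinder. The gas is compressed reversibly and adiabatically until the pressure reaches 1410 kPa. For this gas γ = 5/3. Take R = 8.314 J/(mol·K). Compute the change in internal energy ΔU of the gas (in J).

8650 J

n = P₁V₁/(RT₁) = 215×23.9/(8.314×647) = 0.955 mol.
Adiabatic: T₂/T₁ = (P₂/P₁)^((γ−1)/γ) ⇒ T₂ = 647×(6.56)^0.400 = 1370 K; V₂ = 7.73 L.
For an ideal gas ΔU = nCvΔT with Cv = (3/2)R = 12.5 J/(mol·K).
ΔU = 0.955×12.5×(1370−647) = 8650 J.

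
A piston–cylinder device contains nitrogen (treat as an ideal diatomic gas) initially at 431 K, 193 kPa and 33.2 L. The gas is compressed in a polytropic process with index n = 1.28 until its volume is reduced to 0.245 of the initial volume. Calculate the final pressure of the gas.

1170 kPa

Polytropic n=1.28: T₂ = T₁(V₁/V₂)^(n−1) = 431×(4.08)^0.28 = 639 K; P₂ = P₁(V₁/V₂)^n = 1170 kPa.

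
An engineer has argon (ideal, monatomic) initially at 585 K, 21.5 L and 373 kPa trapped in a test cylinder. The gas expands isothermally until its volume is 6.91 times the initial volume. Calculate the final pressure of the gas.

54.0 kPa

Isothermal: T stays 585 K; PV = const ⇒ V₂ = 149 L, P₂ = 54.0 kPa.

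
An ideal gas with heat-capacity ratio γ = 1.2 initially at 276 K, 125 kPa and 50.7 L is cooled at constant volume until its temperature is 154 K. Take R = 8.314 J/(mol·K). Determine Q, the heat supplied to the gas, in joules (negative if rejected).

-14000 J

n = P₁V₁/(RT₁) = 125×50.7/(8.314×276) = 2.76 mol.
Isochoric: V stays 50.7 L; P/T = const ⇒ T₂ = 154 K, P₂ = 69.7 kPa.
W = 0 (no volume change).
ΔU = nCvΔT = 2.76×41.6×(154−276) = -14000 J.
Q = ΔU = -14000 J.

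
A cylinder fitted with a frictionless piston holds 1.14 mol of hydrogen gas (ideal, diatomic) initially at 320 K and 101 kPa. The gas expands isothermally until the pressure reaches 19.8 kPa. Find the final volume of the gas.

V₁ = nRT₁/P₁ = 1.14×8.314×320/101 = 30.0 L.
Isothermal: T stays 320 K; PV = const ⇒ V₂ = 153 L, P₂ = 19.8 kPa.

153 L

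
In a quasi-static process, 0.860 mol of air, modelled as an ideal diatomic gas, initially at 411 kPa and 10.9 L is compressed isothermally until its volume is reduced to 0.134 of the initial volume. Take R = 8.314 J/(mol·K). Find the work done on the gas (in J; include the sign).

T₁ = P₁V₁/(nR) = 411×10.9/(0.860×8.314) = 627 K.
Isothermal: T stays 627 K; PV = const ⇒ V₂ = 1.46 L, P₂ = 3070 kPa.
W = nRT ln(V₂/V₁) = 0.860×8.314×627×ln(0.134) = -9000 J.
Work done on the gas = −W_by = 9000 J.

9000 J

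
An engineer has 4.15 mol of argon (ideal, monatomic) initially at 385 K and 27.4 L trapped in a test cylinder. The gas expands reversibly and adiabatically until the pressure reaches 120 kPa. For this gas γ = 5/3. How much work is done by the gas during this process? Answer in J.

P₁ = nRT₁/V₁ = 4.15×8.314×385/27.4 = 485 kPa.
Adiabatic: T₂/T₁ = (P₂/P₁)^((γ−1)/γ) ⇒ T₂ = 385×(0.248)^0.400 = 220 K; V₂ = 63.3 L.
ΔU = nCvΔT = 4.15×12.5×(220−385) = -8530 J.
Q = 0 for an adiabatic process, so W = −ΔU = 8530 J.

8530 J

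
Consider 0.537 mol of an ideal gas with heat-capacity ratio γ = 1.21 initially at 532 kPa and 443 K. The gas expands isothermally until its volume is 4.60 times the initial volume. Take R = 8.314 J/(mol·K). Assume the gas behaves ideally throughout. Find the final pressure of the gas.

116 kPa

V₁ = nRT₁/P₁ = 0.537×8.314×443/532 = 3.72 L.
Isothermal: T stays 443 K; PV = const ⇒ V₂ = 17.1 L, P₂ = 116 kPa.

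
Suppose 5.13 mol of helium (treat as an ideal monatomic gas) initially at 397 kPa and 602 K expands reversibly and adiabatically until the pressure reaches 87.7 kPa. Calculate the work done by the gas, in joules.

17500 J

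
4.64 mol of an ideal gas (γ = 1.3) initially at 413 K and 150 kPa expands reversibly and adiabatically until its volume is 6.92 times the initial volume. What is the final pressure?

V₁ = nRT₁/P₁ = 4.64×8.314×413/150 = 106 L.
Adiabatic: TV^(γ−1) = const ⇒ T₂ = 413×(0.145)^0.300 = 231 K; PV^γ = const ⇒ P₂ = 12.1 kPa.

12.1 kPa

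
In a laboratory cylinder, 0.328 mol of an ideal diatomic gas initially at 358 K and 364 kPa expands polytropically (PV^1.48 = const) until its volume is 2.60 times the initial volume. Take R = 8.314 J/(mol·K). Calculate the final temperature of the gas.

V₁ = nRT₁/P₁ = 0.328×8.314×358/364 = 2.68 L.
Polytropic n=1.48: T₂ = T₁(V₁/V₂)^(n−1) = 358×(0.385)^0.48 = 226 K; P₂ = P₁(V₁/V₂)^n = 88.5 kPa.

226 K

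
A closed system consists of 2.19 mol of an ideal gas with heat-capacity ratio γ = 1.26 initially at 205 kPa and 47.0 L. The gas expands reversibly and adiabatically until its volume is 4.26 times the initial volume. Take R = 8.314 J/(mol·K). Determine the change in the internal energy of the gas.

-11600 J

T₁ = P₁V₁/(nR) = 205×47.0/(2.19×8.314) = 529 K.
Adiabatic: TV^(γ−1) = const ⇒ T₂ = 529×(0.235)^0.260 = 363 K; PV^γ = const ⇒ P₂ = 33.0 kPa.
For an ideal gas ΔU = nCvΔT with Cv = R/(γ−1) = 32.0 J/(mol·K).
ΔU = 2.19×32.0×(363−529) = -11600 J.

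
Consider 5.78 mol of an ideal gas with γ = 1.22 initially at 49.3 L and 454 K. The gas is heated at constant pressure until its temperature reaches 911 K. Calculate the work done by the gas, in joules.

P₁ = nRT₁/V₁ = 5.78×8.314×454/49.3 = 443 kPa.
Isobaric: P stays 443 kPa; V/T = const ⇒ T₂ = 911 K, V₂ = 98.9 L.
W = PΔV = 443×(98.9−49.3) kPa·L = 22000 J.

22000 J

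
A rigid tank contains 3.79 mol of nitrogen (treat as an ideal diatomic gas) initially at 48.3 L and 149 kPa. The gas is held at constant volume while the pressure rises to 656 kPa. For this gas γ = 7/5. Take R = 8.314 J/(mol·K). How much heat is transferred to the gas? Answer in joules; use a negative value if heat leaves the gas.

61200 J

T₁ = P₁V₁/(nR) = 149×48.3/(3.79×8.314) = 228 K.
Isochoric: V stays 48.3 L; P/T = const ⇒ T₂ = 1010 K, P₂ = 656 kPa.
W = 0 (no volume change).
ΔU = nCvΔT = 3.79×20.8×(1010−228) = 61200 J.
Q = ΔU = 61200 J.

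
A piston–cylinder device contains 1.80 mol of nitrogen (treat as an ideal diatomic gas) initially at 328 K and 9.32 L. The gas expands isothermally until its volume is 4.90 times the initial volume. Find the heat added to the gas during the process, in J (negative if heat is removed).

7800 J

P₁ = nRT₁/V₁ = 1.80×8.314×328/9.32 = 527 kPa.
Isothermal: T stays 328 K; PV = const ⇒ V₂ = 45.7 L, P₂ = 107 kPa.
ΔU = 0 (ideal gas, T constant).
W = nRT ln(V₂/V₁) = 1.80×8.314×328×ln(4.90) = 7800 J.
Q = ΔU + W = 7800 J.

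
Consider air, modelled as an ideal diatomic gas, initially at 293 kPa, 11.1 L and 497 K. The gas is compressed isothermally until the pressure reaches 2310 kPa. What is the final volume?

1.41 L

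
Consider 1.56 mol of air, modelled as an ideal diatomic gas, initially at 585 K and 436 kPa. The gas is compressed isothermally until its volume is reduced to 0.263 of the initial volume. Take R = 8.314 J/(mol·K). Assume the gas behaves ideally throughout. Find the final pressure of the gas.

1660 kPa

V₁ = nRT₁/P₁ = 1.56×8.314×585/436 = 17.4 L.
Isothermal: T stays 585 K; PV = const ⇒ V₂ = 4.58 L, P₂ = 1660 kPa.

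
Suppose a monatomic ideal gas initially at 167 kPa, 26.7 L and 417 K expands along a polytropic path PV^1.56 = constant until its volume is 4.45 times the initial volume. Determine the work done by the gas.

4510 J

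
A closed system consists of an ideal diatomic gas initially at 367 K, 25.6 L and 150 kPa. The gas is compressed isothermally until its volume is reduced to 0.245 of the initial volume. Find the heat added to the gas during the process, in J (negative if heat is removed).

n = P₁V₁/(RT₁) = 150×25.6/(8.314×367) = 1.26 mol.
Isothermal: T stays 367 K; PV = const ⇒ V₂ = 6.27 L, P₂ = 612 kPa.
ΔU = 0 (ideal gas, T constant).
W = nRT ln(V₂/V₁) = 1.26×8.314×367×ln(0.245) = -5400 J.
Q = ΔU + W = -5400 J.

-5400 J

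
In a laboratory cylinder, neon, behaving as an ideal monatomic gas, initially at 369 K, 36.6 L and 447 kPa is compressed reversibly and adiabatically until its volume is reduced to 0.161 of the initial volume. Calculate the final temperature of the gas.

Adiabatic: TV^(γ−1) = const ⇒ T₂ = 369×(6.21)^0.667 = 1250 K; PV^γ = const ⇒ P₂ = 9380 kPa.

1250 K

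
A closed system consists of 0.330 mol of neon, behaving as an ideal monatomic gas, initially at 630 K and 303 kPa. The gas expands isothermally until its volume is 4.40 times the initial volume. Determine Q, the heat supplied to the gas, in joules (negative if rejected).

V₁ = nRT₁/P₁ = 0.330×8.314×630/303 = 5.70 L.
Isothermal: T stays 630 K; PV = const ⇒ V₂ = 25.1 L, P₂ = 68.9 kPa.
ΔU = 0 (ideal gas, T constant).
W = nRT ln(V₂/V₁) = 0.330×8.314×630×ln(4.40) = 2560 J.
Q = ΔU + W = 2560 J.

2560 J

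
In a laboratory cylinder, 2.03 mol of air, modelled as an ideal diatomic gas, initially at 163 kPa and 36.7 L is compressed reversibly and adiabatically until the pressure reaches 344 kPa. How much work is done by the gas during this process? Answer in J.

-3560 J

T₁ = P₁V₁/(nR) = 163×36.7/(2.03×8.314) = 354 K.
Adiabatic: T₂/T₁ = (P₂/P₁)^((γ−1)/γ) ⇒ T₂ = 354×(2.11)^0.286 = 439 K; V₂ = 21.5 L.
ΔU = nCvΔT = 2.03×20.8×(439−354) = 3560 J.
Q = 0 for an adiabatic process, so W = −ΔU = -3560 J.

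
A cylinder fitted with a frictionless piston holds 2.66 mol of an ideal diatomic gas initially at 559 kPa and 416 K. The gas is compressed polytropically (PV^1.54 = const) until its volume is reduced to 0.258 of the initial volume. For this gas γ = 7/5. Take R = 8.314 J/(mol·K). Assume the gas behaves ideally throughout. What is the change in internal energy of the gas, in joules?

24800 J

V₁ = nRT₁/P₁ = 2.66×8.314×416/559 = 16.5 L.
Polytropic n=1.54: T₂ = T₁(V₁/V₂)^(n−1) = 416×(3.88)^0.54 = 865 K; P₂ = P₁(V₁/V₂)^n = 4500 kPa.
For an ideal gas ΔU = nCvΔT with Cv = (5/2)R = 20.8 J/(mol·K).
ΔU = 2.66×20.8×(865−416) = 24800 J.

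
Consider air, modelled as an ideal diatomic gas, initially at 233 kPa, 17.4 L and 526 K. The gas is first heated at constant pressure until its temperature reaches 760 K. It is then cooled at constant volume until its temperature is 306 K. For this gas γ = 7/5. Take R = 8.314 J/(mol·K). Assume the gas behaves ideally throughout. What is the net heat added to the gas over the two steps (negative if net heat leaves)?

-2440 J

n = P₁V₁/(RT₁) = 233×17.4/(8.314×526) = 0.927 mol.
Step 1 — Isobaric: P stays 233 kPa; V/T = const ⇒ T₂ = 760 K, V₂ = 25.1 L.
W = PΔV = 233×(25.1−17.4) kPa·L = 1800 J.
ΔU = nCvΔT = 0.927×20.8×(760−526) = 4510 J.
Q = ΔU + W = nCpΔT = 6310 J.
State after step 1: P = 233 kPa, V = 25.1 L, T = 760 K.
Step 2 — Isochoric: V stays 25.1 L; P/T = const ⇒ T₂ = 306 K, P₂ = 93.8 kPa.
W = 0 (no volume change).
ΔU = nCvΔT = 0.927×20.8×(306−760) = -8750 J.
Q = ΔU = -8750 J.
Net over both steps: W = 1800 J, Q = -2440 J, ΔU = -4240 J.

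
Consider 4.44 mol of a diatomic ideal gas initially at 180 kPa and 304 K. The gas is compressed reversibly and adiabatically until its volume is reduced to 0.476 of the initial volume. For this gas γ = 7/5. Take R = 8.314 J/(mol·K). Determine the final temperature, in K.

V₁ = nRT₁/P₁ = 4.44×8.314×304/180 = 62.3 L.
Adiabatic: TV^(γ−1) = const ⇒ T₂ = 304×(2.10)^0.400 = 409 K; PV^γ = const ⇒ P₂ = 509 kPa.

409 K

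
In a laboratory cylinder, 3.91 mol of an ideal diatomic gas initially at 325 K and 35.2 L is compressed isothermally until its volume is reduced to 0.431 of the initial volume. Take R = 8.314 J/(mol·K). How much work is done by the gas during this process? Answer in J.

-8890 J

P₁ = nRT₁/V₁ = 3.91×8.314×325/35.2 = 300 kPa.
Isothermal: T stays 325 K; PV = const ⇒ V₂ = 15.2 L, P₂ = 696 kPa.
W = nRT ln(V₂/V₁) = 3.91×8.314×325×ln(0.431) = -8890 J.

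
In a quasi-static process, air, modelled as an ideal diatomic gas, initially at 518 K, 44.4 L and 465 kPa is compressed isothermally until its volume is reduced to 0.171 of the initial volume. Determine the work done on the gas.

36500 J

n = P₁V₁/(RT₁) = 465×44.4/(8.314×518) = 4.79 mol.
Isothermal: T stays 518 K; PV = const ⇒ V₂ = 7.59 L, P₂ = 2720 kPa.
W = nRT ln(V₂/V₁) = 4.79×8.314×518×ln(0.171) = -36500 J.
Work done on the gas = −W_by = 36500 J.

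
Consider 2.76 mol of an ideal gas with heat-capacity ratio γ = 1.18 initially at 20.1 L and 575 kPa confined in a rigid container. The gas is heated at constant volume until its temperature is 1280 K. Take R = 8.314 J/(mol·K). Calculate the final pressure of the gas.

T₁ = P₁V₁/(nR) = 575×20.1/(2.76×8.314) = 504 K.
Isochoric: V stays 20.1 L; P/T = const ⇒ T₂ = 1280 K, P₂ = 1460 kPa.

1460 kPa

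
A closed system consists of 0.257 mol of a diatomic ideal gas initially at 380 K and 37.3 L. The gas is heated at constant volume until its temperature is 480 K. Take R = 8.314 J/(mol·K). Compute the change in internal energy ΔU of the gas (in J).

P₁ = nRT₁/V₁ = 0.257×8.314×380/37.3 = 21.8 kPa.
Isochoric: V stays 37.3 L; P/T = const ⇒ T₂ = 480 K, P₂ = 27.5 kPa.
For an ideal gas ΔU = nCvΔT with Cv = (5/2)R = 20.8 J/(mol·K).
ΔU = 0.257×20.8×(480−380) = 534 J.

534 J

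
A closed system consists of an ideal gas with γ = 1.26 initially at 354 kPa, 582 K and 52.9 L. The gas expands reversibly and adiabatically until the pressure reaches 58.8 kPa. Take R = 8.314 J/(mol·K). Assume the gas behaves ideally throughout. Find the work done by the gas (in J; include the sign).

n = P₁V₁/(RT₁) = 354×52.9/(8.314×582) = 3.87 mol.
Adiabatic: T₂/T₁ = (P₂/P₁)^((γ−1)/γ) ⇒ T₂ = 582×(0.166)^0.206 = 402 K; V₂ = 220 L.
ΔU = nCvΔT = 3.87×32.0×(402−582) = -22300 J.
Q = 0 for an adiabatic process, so W = −ΔU = 22300 J.

22300 J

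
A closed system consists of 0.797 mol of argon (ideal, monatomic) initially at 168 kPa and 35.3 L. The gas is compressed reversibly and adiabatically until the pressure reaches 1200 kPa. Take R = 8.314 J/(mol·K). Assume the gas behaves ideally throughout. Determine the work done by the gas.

-10600 J

T₁ = P₁V₁/(nR) = 168×35.3/(0.797×8.314) = 895 K.
Adiabatic: T₂/T₁ = (P₂/P₁)^((γ−1)/γ) ⇒ T₂ = 895×(7.14)^0.400 = 1970 K; V₂ = 10.9 L.
ΔU = nCvΔT = 0.797×12.5×(1970−895) = 10600 J.
Q = 0 for an adiabatic process, so W = −ΔU = -10600 J.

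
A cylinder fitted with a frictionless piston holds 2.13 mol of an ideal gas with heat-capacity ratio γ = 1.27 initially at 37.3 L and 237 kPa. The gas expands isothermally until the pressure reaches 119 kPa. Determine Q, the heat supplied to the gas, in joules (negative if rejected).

6090 J

T₁ = P₁V₁/(nR) = 237×37.3/(2.13×8.314) = 499 K.
Isothermal: T stays 499 K; PV = const ⇒ V₂ = 74.3 L, P₂ = 119 kPa.
ΔU = 0 (ideal gas, T constant).
W = nRT ln(V₂/V₁) = 2.13×8.314×499×ln(1.99) = 6090 J.
Q = ΔU + W = 6090 J.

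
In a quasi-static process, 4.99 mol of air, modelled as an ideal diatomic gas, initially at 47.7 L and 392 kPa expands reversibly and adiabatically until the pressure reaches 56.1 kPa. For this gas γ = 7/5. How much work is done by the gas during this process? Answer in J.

T₁ = P₁V₁/(nR) = 392×47.7/(4.99×8.314) = 451 K.
Adiabatic: T₂/T₁ = (P₂/P₁)^((γ−1)/γ) ⇒ T₂ = 451×(0.143)^0.286 = 259 K; V₂ = 191 L.
ΔU = nCvΔT = 4.99×20.8×(259−451) = -19900 J.
Q = 0 for an adiabatic process, so W = −ΔU = 19900 J.

19900 J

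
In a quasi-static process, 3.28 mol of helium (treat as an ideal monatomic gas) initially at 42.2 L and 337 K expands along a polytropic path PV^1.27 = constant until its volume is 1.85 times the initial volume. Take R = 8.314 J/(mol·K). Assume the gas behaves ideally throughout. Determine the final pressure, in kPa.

P₁ = nRT₁/V₁ = 3.28×8.314×337/42.2 = 218 kPa.
Polytropic n=1.27: T₂ = T₁(V₁/V₂)^(n−1) = 337×(0.541)^0.27 = 285 K; P₂ = P₁(V₁/V₂)^n = 99.7 kPa.

99.7 kPa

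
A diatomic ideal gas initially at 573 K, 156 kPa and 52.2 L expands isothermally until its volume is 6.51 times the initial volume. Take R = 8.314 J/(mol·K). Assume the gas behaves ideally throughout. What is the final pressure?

Isothermal: T stays 573 K; PV = const ⇒ V₂ = 340 L, P₂ = 24.0 kPa.

24.0 kPa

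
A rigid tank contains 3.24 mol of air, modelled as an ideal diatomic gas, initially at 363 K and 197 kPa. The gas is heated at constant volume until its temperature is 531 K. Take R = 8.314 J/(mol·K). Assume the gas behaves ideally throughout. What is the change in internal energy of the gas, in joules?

V₁ = nRT₁/P₁ = 3.24×8.314×363/197 = 49.6 L.
Isochoric: V stays 49.6 L; P/T = const ⇒ T₂ = 531 K, P₂ = 288 kPa.
For an ideal gas ΔU = nCvΔT with Cv = (5/2)R = 20.8 J/(mol·K).
ΔU = 3.24×20.8×(531−363) = 11300 J.

11300 J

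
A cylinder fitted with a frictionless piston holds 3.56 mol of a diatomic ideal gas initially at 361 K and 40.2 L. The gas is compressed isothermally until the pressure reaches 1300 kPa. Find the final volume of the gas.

8.22 L

P₁ = nRT₁/V₁ = 3.56×8.314×361/40.2 = 266 kPa.
Isothermal: T stays 361 K; PV = const ⇒ V₂ = 8.22 L, P₂ = 1300 kPa.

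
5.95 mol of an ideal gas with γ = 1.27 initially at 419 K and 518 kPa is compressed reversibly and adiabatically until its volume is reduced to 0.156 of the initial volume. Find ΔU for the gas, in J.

50000 J

V₁ = nRT₁/P₁ = 5.95×8.314×419/518 = 40.0 L.
Adiabatic: TV^(γ−1) = const ⇒ T₂ = 419×(6.41)^0.270 = 692 K; PV^γ = const ⇒ P₂ = 5480 kPa.
For an ideal gas ΔU = nCvΔT with Cv = R/(γ−1) = 30.8 J/(mol·K).
ΔU = 5.95×30.8×(692−419) = 50000 J.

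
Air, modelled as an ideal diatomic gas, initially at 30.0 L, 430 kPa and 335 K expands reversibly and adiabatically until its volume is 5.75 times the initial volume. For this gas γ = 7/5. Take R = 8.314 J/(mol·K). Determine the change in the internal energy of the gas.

n = P₁V₁/(RT₁) = 430×30.0/(8.314×335) = 4.63 mol.
Adiabatic: TV^(γ−1) = const ⇒ T₂ = 335×(0.174)^0.400 = 166 K; PV^γ = const ⇒ P₂ = 37.1 kPa.
For an ideal gas ΔU = nCvΔT with Cv = (5/2)R = 20.8 J/(mol·K).
ΔU = 4.63×20.8×(166−335) = -16200 J.

-16200 J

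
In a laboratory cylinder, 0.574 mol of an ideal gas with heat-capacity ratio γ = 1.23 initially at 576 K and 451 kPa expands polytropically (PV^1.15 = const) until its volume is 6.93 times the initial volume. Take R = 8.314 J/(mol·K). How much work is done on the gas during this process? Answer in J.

-4620 J

V₁ = nRT₁/P₁ = 0.574×8.314×576/451 = 6.09 L.
Polytropic n=1.15: T₂ = T₁(V₁/V₂)^(n−1) = 576×(0.144)^0.15 = 431 K; P₂ = P₁(V₁/V₂)^n = 48.7 kPa.
W = (P₁V₁−P₂V₂)/(n−1) = (451×6.09−48.7×42.2)/0.15 = 4620 J.
Work done on the gas = −W_by = -4620 J.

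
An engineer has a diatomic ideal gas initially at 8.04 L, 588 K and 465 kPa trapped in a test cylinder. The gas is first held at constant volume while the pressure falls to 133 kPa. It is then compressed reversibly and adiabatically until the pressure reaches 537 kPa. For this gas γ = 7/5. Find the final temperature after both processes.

n = P₁V₁/(RT₁) = 465×8.04/(8.314×588) = 0.765 mol.
Step 1 — Isochoric: V stays 8.04 L; P/T = const ⇒ T₂ = 168 K, P₂ = 133 kPa.
W = 0 (no volume change).
ΔU = nCvΔT = 0.765×20.8×(168−588) = -6670 J.
Q = ΔU = -6670 J.
State after step 1: P = 133 kPa, V = 8.04 L, T = 168 K.
Step 2 — Adiabatic: T₂/T₁ = (P₂/P₁)^((γ−1)/γ) ⇒ T₂ = 168×(4.04)^0.286 = 251 K; V₂ = 2.97 L.
ΔU = nCvΔT = 0.765×20.8×(251−168) = 1310 J.
Q = 0 for an adiabatic process, so W = −ΔU = -1310 J.
Net over both steps: W = -1310 J, Q = -6670 J, ΔU = -5360 J.

251 K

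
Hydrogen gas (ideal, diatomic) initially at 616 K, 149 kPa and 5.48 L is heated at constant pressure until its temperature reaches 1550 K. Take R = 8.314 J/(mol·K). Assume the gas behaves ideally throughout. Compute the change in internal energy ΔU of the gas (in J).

n = P₁V₁/(RT₁) = 149×5.48/(8.314×616) = 0.159 mol.
Isobaric: P stays 149 kPa; V/T = const ⇒ T₂ = 1550 K, V₂ = 13.8 L.
For an ideal gas ΔU = nCvΔT with Cv = (5/2)R = 20.8 J/(mol·K).
ΔU = 0.159×20.8×(1550−616) = 3100 J.

3100 J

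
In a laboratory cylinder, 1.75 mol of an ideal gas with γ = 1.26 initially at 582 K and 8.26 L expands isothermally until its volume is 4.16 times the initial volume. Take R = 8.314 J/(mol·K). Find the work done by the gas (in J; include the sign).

P₁ = nRT₁/V₁ = 1.75×8.314×582/8.26 = 1030 kPa.
Isothermal: T stays 582 K; PV = const ⇒ V₂ = 34.4 L, P₂ = 246 kPa.
W = nRT ln(V₂/V₁) = 1.75×8.314×582×ln(4.16) = 12100 J.

12100 J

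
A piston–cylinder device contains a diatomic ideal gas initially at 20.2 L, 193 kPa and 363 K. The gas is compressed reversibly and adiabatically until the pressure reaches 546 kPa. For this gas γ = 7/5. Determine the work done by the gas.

-3370 J

n = P₁V₁/(RT₁) = 193×20.2/(8.314×363) = 1.29 mol.
Adiabatic: T₂/T₁ = (P₂/P₁)^((γ−1)/γ) ⇒ T₂ = 363×(2.83)^0.286 = 489 K; V₂ = 9.61 L.
ΔU = nCvΔT = 1.29×20.8×(489−363) = 3370 J.
Q = 0 for an adiabatic process, so W = −ΔU = -3370 J.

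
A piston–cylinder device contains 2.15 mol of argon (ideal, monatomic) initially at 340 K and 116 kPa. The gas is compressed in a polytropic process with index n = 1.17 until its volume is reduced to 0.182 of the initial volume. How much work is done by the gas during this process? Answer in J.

-12000 J

V₁ = nRT₁/P₁ = 2.15×8.314×340/116 = 52.4 L.
Polytropic n=1.17: T₂ = T₁(V₁/V₂)^(n−1) = 340×(5.49)^0.17 = 454 K; P₂ = P₁(V₁/V₂)^n = 851 kPa.
W = (P₁V₁−P₂V₂)/(n−1) = (116×52.4−851×9.54)/0.17 = -12000 J.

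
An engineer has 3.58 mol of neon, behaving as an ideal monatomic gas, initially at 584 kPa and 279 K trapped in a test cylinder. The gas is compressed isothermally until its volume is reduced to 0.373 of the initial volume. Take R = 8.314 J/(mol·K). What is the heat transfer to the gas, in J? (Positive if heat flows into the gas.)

V₁ = nRT₁/P₁ = 3.58×8.314×279/584 = 14.2 L.
Isothermal: T stays 279 K; PV = const ⇒ V₂ = 5.30 L, P₂ = 1570 kPa.
ΔU = 0 (ideal gas, T constant).
W = nRT ln(V₂/V₁) = 3.58×8.314×279×ln(0.373) = -8190 J.
Q = ΔU + W = -8190 J.

-8190 J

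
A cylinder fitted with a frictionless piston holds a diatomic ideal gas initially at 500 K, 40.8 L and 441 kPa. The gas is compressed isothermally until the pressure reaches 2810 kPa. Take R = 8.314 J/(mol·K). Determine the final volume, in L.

Isothermal: T stays 500 K; PV = const ⇒ V₂ = 6.40 L, P₂ = 2810 kPa.

6.40 L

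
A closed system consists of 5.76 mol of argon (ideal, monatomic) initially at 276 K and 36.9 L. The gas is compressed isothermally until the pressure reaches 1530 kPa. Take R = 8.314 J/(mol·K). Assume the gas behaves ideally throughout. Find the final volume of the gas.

P₁ = nRT₁/V₁ = 5.76×8.314×276/36.9 = 358 kPa.
Isothermal: T stays 276 K; PV = const ⇒ V₂ = 8.64 L, P₂ = 1530 kPa.

8.64 L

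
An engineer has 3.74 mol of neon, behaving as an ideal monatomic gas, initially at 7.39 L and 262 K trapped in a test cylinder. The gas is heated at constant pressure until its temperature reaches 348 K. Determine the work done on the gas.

-2670 J

P₁ = nRT₁/V₁ = 3.74×8.314×262/7.39 = 1100 kPa.
Isobaric: P stays 1100 kPa; V/T = const ⇒ T₂ = 348 K, V₂ = 9.82 L.
W = PΔV = 1100×(9.82−7.39) kPa·L = 2670 J.
Work done on the gas = −W_by = -2670 J.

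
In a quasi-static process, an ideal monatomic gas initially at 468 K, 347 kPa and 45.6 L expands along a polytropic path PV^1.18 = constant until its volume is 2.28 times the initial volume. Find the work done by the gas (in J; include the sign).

n = P₁V₁/(RT₁) = 347×45.6/(8.314×468) = 4.07 mol.
Polytropic n=1.18: T₂ = T₁(V₁/V₂)^(n−1) = 468×(0.439)^0.18 = 403 K; P₂ = P₁(V₁/V₂)^n = 131 kPa.
W = (P₁V₁−P₂V₂)/(n−1) = (347×45.6−131×104)/0.18 = 12100 J.

12100 J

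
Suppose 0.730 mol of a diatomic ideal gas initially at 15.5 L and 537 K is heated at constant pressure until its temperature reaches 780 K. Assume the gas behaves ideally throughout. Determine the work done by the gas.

1470 J

P₁ = nRT₁/V₁ = 0.730×8.314×537/15.5 = 210 kPa.
Isobaric: P stays 210 kPa; V/T = const ⇒ T₂ = 780 K, V₂ = 22.5 L.
W = PΔV = 210×(22.5−15.5) kPa·L = 1470 J.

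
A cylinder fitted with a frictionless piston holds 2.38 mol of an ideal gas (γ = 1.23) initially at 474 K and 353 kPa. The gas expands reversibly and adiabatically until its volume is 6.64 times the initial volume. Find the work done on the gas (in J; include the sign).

V₁ = nRT₁/P₁ = 2.38×8.314×474/353 = 26.6 L.
Adiabatic: TV^(γ−1) = const ⇒ T₂ = 474×(0.151)^0.230 = 307 K; PV^γ = const ⇒ P₂ = 34.4 kPa.
ΔU = nCvΔT = 2.38×36.1×(307−474) = -14400 J.
Q = 0 for an adiabatic process, so W = −ΔU = 14400 J.
Work done on the gas = −W_by = -14400 J.

-14400 J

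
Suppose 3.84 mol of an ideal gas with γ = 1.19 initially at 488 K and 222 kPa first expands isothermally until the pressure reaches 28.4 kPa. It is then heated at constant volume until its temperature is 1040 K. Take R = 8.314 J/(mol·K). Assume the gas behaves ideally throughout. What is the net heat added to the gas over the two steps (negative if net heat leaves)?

V₁ = nRT₁/P₁ = 3.84×8.314×488/222 = 70.2 L.
Step 1 — Isothermal: T stays 488 K; PV = const ⇒ V₂ = 549 L, P₂ = 28.4 kPa.
ΔU = 0 (ideal gas, T constant).
W = nRT ln(V₂/V₁) = 3.84×8.314×488×ln(7.82) = 32000 J.
Q = ΔU + W = 32000 J.
State after step 1: P = 28.4 kPa, V = 549 L, T = 488 K.
Step 2 — Isochoric: V stays 549 L; P/T = const ⇒ T₂ = 1040 K, P₂ = 60.5 kPa.
W = 0 (no volume change).
ΔU = nCvΔT = 3.84×43.8×(1040−488) = 92800 J.
Q = ΔU = 92800 J.
Net over both steps: W = 32000 J, Q = 125000 J, ΔU = 92800 J.

125000 J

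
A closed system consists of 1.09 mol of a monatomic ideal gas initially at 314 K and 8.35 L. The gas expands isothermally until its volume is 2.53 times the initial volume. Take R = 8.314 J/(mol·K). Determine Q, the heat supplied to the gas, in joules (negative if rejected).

P₁ = nRT₁/V₁ = 1.09×8.314×314/8.35 = 341 kPa.
Isothermal: T stays 314 K; PV = const ⇒ V₂ = 21.1 L, P₂ = 135 kPa.
ΔU = 0 (ideal gas, T constant).
W = nRT ln(V₂/V₁) = 1.09×8.314×314×ln(2.53) = 2640 J.
Q = ΔU + W = 2640 J.

2640 J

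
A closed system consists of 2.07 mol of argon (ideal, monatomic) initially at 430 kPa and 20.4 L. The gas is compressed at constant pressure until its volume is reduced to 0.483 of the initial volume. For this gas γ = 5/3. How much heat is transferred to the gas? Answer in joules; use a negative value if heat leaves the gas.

-11300 J

T₁ = P₁V₁/(nR) = 430×20.4/(2.07×8.314) = 510 K.
Isobaric: P stays 430 kPa; V/T = const ⇒ T₂ = 246 K, V₂ = 9.85 L.
W = PΔV = 430×(9.85−20.4) kPa·L = -4540 J.
ΔU = nCvΔT = 2.07×12.5×(246−510) = -6800 J.
Q = ΔU + W = nCpΔT = -11300 J.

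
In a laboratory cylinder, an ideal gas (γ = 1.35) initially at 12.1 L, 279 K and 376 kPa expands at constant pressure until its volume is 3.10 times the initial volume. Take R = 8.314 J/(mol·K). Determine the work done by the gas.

n = P₁V₁/(RT₁) = 376×12.1/(8.314×279) = 1.96 mol.
Isobaric: P stays 376 kPa; V/T = const ⇒ T₂ = 865 K, V₂ = 37.5 L.
W = PΔV = 376×(37.5−12.1) kPa·L = 9550 J.

9550 J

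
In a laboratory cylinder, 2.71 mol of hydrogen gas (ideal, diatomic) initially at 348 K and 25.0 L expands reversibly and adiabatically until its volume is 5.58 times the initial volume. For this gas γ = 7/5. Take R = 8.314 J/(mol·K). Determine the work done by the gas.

9750 J

P₁ = nRT₁/V₁ = 2.71×8.314×348/25.0 = 314 kPa.
Adiabatic: TV^(γ−1) = const ⇒ T₂ = 348×(0.179)^0.400 = 175 K; PV^γ = const ⇒ P₂ = 28.3 kPa.
ΔU = nCvΔT = 2.71×20.8×(175−348) = -9750 J.
Q = 0 for an adiabatic process, so W = −ΔU = 9750 J.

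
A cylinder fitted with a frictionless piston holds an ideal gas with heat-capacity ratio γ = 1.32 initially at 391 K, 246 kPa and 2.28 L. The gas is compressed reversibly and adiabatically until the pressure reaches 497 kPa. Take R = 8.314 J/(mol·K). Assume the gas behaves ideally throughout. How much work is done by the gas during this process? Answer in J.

n = P₁V₁/(RT₁) = 246×2.28/(8.314×391) = 0.173 mol.
Adiabatic: T₂/T₁ = (P₂/P₁)^((γ−1)/γ) ⇒ T₂ = 391×(2.02)^0.242 = 464 K; V₂ = 1.34 L.
ΔU = nCvΔT = 0.173×26.0×(464−391) = 326 J.
Q = 0 for an adiabatic process, so W = −ΔU = -326 J.

-326 J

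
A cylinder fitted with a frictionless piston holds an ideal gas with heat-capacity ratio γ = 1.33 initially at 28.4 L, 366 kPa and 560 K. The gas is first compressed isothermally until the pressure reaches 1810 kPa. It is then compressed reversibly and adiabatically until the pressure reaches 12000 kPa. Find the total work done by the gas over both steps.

-35500 J

n = P₁V₁/(RT₁) = 366×28.4/(8.314×560) = 2.23 mol.
Step 1 — Isothermal: T stays 560 K; PV = const ⇒ V₂ = 5.74 L, P₂ = 1810 kPa.
ΔU = 0 (ideal gas, T constant).
W = nRT ln(V₂/V₁) = 2.23×8.314×560×ln(0.202) = -16600 J.
Q = ΔU + W = -16600 J.
State after step 1: P = 1810 kPa, V = 5.74 L, T = 560 K.
Step 2 — Adiabatic: T₂/T₁ = (P₂/P₁)^((γ−1)/γ) ⇒ T₂ = 560×(6.63)^0.248 = 895 K; V₂ = 1.38 L.
ΔU = nCvΔT = 2.23×25.2×(895−560) = 18900 J.
Q = 0 for an adiabatic process, so W = −ΔU = -18900 J.
Net over both steps: W = -35500 J, Q = -16600 J, ΔU = 18900 J.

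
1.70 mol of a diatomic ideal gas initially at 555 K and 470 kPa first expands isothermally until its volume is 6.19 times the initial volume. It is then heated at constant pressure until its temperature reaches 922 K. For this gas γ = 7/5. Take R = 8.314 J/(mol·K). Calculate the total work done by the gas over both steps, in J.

19500 J

V₁ = nRT₁/P₁ = 1.70×8.314×555/470 = 16.7 L.
Step 1 — Isothermal: T stays 555 K; PV = const ⇒ V₂ = 103 L, P₂ = 75.9 kPa.
ΔU = 0 (ideal gas, T constant).
W = nRT ln(V₂/V₁) = 1.70×8.314×555×ln(6.19) = 14300 J.
Q = ΔU + W = 14300 J.
State after step 1: P = 75.9 kPa, V = 103 L, T = 555 K.
Step 2 — Isobaric: P stays 75.9 kPa; V/T = const ⇒ T₂ = 922 K, V₂ = 172 L.
W = PΔV = 75.9×(172−103) kPa·L = 5190 J.
ΔU = nCvΔT = 1.70×20.8×(922−555) = 13000 J.
Q = ΔU + W = nCpΔT = 18200 J.
Net over both steps: W = 19500 J, Q = 32500 J, ΔU = 13000 J.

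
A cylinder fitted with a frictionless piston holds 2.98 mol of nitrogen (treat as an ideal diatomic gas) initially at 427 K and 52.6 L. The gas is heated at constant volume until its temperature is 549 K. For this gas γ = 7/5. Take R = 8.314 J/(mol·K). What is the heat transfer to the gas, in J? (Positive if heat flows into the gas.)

P₁ = nRT₁/V₁ = 2.98×8.314×427/52.6 = 201 kPa.
Isochoric: V stays 52.6 L; P/T = const ⇒ T₂ = 549 K, P₂ = 259 kPa.
W = 0 (no volume change).
ΔU = nCvΔT = 2.98×20.8×(549−427) = 7560 J.
Q = ΔU = 7560 J.

7560 J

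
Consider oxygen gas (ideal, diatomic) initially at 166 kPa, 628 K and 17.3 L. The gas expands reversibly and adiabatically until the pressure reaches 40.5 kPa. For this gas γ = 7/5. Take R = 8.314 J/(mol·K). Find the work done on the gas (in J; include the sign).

-2380 J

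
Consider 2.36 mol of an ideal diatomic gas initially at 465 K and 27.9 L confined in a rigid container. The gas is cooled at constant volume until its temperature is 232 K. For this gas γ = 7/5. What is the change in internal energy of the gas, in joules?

P₁ = nRT₁/V₁ = 2.36×8.314×465/27.9 = 327 kPa.
Isochoric: V stays 27.9 L; P/T = const ⇒ T₂ = 232 K, P₂ = 163 kPa.
For an ideal gas ΔU = nCvΔT with Cv = (5/2)R = 20.8 J/(mol·K).
ΔU = 2.36×20.8×(232−465) = -11400 J.

-11400 J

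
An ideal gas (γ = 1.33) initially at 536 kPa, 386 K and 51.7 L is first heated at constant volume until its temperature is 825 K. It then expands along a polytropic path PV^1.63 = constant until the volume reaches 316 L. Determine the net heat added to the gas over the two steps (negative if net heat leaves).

n = P₁V₁/(RT₁) = 536×51.7/(8.314×386) = 8.63 mol.
Step 1 — Isochoric: V stays 51.7 L; P/T = const ⇒ T₂ = 825 K, P₂ = 1150 kPa.
W = 0 (no volume change).
ΔU = nCvΔT = 8.63×25.2×(825−386) = 95500 J.
Q = ΔU = 95500 J.
State after step 1: P = 1150 kPa, V = 51.7 L, T = 825 K.
Step 2 — Polytropic n=1.63: T₂ = T₁(V₁/V₂)^(n−1) = 825×(0.164)^0.63 = 264 K; P₂ = P₁(V₁/V₂)^n = 59.9 kPa.
W = (P₁V₁−P₂V₂)/(n−1) = (1150×51.7−59.9×316)/0.63 = 64000 J.
ΔU = nCvΔT = 8.63×25.2×(264−825) = -122000 J.
Q = ΔU + W = -58100 J.
Net over both steps: W = 64000 J, Q = 37400 J, ΔU = -26600 J.

37400 J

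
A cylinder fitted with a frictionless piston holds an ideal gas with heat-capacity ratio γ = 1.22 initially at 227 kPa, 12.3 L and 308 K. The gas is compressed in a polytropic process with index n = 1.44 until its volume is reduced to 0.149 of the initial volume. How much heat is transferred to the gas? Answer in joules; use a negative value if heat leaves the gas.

n = P₁V₁/(RT₁) = 227×12.3/(8.314×308) = 1.09 mol.
Polytropic n=1.44: T₂ = T₁(V₁/V₂)^(n−1) = 308×(6.71)^0.44 = 712 K; P₂ = P₁(V₁/V₂)^n = 3520 kPa.
W = (P₁V₁−P₂V₂)/(n−1) = (227×12.3−3520×1.83)/0.44 = -8320 J.
ΔU = nCvΔT = 1.09×37.8×(712−308) = 16600 J.
Q = ΔU + W = 8320 J.

8320 J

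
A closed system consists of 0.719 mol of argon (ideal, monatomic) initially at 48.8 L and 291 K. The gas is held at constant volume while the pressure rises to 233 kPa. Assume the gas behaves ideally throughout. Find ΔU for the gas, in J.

14400 J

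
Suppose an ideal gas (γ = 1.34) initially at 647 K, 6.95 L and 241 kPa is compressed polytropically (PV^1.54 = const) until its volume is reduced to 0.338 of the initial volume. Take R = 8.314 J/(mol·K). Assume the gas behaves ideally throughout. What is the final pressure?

1280 kPa

Polytropic n=1.54: T₂ = T₁(V₁/V₂)^(n−1) = 647×(2.96)^0.54 = 1160 K; P₂ = P₁(V₁/V₂)^n = 1280 kPa.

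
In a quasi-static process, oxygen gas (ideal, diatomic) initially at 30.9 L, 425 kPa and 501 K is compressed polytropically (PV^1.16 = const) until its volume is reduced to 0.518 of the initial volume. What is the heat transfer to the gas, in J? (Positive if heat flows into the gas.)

-5470 J

n = P₁V₁/(RT₁) = 425×30.9/(8.314×501) = 3.15 mol.
Polytropic n=1.16: T₂ = T₁(V₁/V₂)^(n−1) = 501×(1.93)^0.16 = 557 K; P₂ = P₁(V₁/V₂)^n = 912 kPa.
W = (P₁V₁−P₂V₂)/(n−1) = (425×30.9−912×16.0)/0.16 = -9110 J.
ΔU = nCvΔT = 3.15×20.8×(557−501) = 3640 J.
Q = ΔU + W = -5470 J.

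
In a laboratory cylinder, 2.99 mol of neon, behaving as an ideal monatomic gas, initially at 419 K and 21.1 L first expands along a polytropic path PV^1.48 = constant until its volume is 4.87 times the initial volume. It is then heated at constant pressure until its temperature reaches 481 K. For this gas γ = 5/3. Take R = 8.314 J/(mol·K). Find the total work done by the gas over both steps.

P₁ = nRT₁/V₁ = 2.99×8.314×419/21.1 = 494 kPa.
Step 1 — Polytropic n=1.48: T₂ = T₁(V₁/V₂)^(n−1) = 419×(0.205)^0.48 = 196 K; P₂ = P₁(V₁/V₂)^n = 47.4 kPa.
W = (P₁V₁−P₂V₂)/(n−1) = (494×21.1−47.4×103)/0.48 = 11600 J.
ΔU = nCvΔT = 2.99×12.5×(196−419) = -8320 J.
Q = ΔU + W = 3230 J.
State after step 1: P = 47.4 kPa, V = 103 L, T = 196 K.
Step 2 — Isobaric: P stays 47.4 kPa; V/T = const ⇒ T₂ = 481 K, V₂ = 252 L.
W = PΔV = 47.4×(252−103) kPa·L = 7090 J.
ΔU = nCvΔT = 2.99×12.5×(481−196) = 10600 J.
Q = ΔU + W = nCpΔT = 17700 J.
Net over both steps: W = 18600 J, Q = 20900 J, ΔU = 2310 J.

18600 J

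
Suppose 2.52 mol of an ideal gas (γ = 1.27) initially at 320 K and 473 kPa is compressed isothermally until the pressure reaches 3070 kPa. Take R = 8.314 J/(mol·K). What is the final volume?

2.18 L

V₁ = nRT₁/P₁ = 2.52×8.314×320/473 = 14.2 L.
Isothermal: T stays 320 K; PV = const ⇒ V₂ = 2.18 L, P₂ = 3070 kPa.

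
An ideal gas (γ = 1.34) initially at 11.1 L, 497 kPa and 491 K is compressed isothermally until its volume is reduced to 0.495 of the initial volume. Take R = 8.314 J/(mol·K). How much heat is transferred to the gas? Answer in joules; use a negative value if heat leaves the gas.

n = P₁V₁/(RT₁) = 497×11.1/(8.314×491) = 1.35 mol.
Isothermal: T stays 491 K; PV = const ⇒ V₂ = 5.49 L, P₂ = 1000 kPa.
ΔU = 0 (ideal gas, T constant).
W = nRT ln(V₂/V₁) = 1.35×8.314×491×ln(0.495) = -3880 J.
Q = ΔU + W = -3880 J.

-3880 J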